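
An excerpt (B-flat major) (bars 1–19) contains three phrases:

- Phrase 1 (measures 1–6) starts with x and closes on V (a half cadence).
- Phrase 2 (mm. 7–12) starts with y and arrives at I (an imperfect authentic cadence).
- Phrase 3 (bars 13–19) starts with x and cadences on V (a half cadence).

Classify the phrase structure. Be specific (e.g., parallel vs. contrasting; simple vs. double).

The final phrase closes with a half cadence, which is not stronger than the preceding imperfect authentic cadence; the 3 phrases lack an overall antecedent–consequent design and so form a phrase group.

phrase group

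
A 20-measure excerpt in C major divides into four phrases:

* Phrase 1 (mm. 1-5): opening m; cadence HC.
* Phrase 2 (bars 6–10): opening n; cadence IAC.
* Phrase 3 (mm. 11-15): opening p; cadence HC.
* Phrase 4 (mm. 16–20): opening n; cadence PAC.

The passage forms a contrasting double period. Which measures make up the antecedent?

In a double period the first pair of phrases (ending imperfect authentic cadence) is the large antecedent and the second pair (ending perfect authentic cadence) is the large consequent; the antecedent is measures 1–10.

measures 1–10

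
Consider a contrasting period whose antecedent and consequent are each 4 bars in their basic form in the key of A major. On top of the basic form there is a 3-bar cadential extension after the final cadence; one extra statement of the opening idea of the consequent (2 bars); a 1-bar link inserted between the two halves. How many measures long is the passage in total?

14 measures

Basic contrasting period: 4 + 4 = 8 bars.
8 (basic form) + 3 (cadential extension) + 2 (extra statement) + 1 (link) = 14.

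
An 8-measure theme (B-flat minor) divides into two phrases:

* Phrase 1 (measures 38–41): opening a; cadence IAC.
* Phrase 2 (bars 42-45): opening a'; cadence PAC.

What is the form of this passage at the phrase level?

Phrase 1 ends with an imperfect authentic cadence (weaker) and phrase 2 with a perfect authentic cadence (stronger): antecedent + consequent = a period.
The two phrases open with the same material (a / a'), so the period is parallel.

parallel period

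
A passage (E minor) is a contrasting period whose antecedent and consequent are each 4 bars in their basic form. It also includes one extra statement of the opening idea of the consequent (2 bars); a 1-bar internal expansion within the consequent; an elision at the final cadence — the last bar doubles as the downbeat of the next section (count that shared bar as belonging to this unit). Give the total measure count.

11 measures

Basic contrasting period: 4 + 4 = 8 bars.
8 (basic form) + 2 (extra statement) + 1 (internal expansion) = 11.
The elision shares a bar with the next section but does not change this unit's count.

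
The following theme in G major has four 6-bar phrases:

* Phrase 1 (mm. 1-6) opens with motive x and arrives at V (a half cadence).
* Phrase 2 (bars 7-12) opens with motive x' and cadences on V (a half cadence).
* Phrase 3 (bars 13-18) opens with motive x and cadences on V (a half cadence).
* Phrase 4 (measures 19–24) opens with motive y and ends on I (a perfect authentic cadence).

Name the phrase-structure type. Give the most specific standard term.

parallel double period

Four phrases in two halves: the first half (measures 1–12) ends with a half cadence, the second (mm. 13-24) with a perfect authentic cadence — a large antecedent–consequent pair, i.e. a double period.
Phrase 3 begins with the same material as phrase 1, making it parallel.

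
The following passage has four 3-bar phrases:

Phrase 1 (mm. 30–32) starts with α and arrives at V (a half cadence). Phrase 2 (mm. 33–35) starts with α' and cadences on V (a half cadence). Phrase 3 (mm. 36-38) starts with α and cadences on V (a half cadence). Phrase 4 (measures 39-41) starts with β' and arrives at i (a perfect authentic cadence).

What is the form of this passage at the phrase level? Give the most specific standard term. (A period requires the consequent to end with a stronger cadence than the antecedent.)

Four phrases in two halves: the first half (measures 30–35) ends with a half cadence, the second (bars 36-41) with a perfect authentic cadence — a large antecedent–consequent pair, i.e. a double period.
Phrase 3 begins with the same material as phrase 1, making it parallel.

parallel double period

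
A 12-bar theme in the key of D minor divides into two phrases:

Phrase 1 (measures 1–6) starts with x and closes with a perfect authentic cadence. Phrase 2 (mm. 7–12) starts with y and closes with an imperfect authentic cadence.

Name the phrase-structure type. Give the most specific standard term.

phrase group

The second phrase closes with an imperfect authentic cadence, which is not stronger than the first phrase's perfect authentic cadence; without a weak→strong cadential pair there is no antecedent–consequent relationship, so this is a phrase group rather than a period.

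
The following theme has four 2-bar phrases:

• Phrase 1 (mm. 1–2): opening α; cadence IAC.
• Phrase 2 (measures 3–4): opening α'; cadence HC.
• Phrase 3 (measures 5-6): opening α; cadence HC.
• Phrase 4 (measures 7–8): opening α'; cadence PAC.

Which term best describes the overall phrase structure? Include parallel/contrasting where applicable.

Four phrases in two halves: the first half (bars 1–4) ends with a half cadence, the second (measures 5–8) with a perfect authentic cadence — a large antecedent–consequent pair, i.e. a double period.
Phrase 3 begins with the same material as phrase 1, making it parallel.

parallel double period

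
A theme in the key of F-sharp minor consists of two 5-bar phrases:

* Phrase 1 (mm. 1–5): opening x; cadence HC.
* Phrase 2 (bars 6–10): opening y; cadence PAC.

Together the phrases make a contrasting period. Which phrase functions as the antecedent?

The phrase ending with the weaker cadence (half cadence) is the antecedent; the one ending more conclusively (perfect authentic cadence) is the consequent. The antecedent is phrase 1.

phrase 1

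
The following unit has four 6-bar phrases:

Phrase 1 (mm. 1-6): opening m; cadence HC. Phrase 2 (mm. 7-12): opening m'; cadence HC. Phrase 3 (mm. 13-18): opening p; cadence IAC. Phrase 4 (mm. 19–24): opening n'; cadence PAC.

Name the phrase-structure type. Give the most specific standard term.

contrasting double period

Four phrases in two halves: the first half (bars 1–12) ends with a half cadence, the second (mm. 13-24) with a perfect authentic cadence — a large antecedent–consequent pair, i.e. a double period.
Phrase 3 begins with different material from phrase 1, making it contrasting.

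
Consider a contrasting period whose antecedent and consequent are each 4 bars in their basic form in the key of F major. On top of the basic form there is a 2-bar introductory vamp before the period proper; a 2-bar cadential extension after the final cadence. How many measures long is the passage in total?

12 measures

Basic contrasting period: 4 + 4 = 8 bars.
8 (basic form) + 2 (introduction) + 2 (cadential extension) = 12.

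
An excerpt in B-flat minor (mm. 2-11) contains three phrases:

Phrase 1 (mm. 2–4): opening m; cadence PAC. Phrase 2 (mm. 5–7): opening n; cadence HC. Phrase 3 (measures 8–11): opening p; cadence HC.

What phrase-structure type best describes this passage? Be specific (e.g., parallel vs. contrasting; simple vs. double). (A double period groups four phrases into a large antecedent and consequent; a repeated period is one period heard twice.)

phrase group

The final phrase closes with a half cadence, which is not stronger than the preceding half cadence; the 3 phrases lack an overall antecedent–consequent design and so form a phrase group.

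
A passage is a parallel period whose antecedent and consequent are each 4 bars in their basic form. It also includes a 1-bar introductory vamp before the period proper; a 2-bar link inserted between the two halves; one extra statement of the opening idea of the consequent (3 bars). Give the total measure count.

Basic parallel period: 4 + 4 = 8 bars.
8 (basic form) + 1 (introduction) + 2 (link) + 3 (extra statement) = 14.

14 measures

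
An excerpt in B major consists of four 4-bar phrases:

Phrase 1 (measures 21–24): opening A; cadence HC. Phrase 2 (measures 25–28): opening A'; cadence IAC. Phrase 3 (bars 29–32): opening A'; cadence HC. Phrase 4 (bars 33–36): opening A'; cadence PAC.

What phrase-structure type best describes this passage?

parallel double period

Four phrases in two halves: the first half (bars 21–28) ends with an imperfect authentic cadence, the second (bars 29-36) with a perfect authentic cadence — a large antecedent–consequent pair, i.e. a double period.
Phrase 3 begins with the same material as phrase 1, making it parallel.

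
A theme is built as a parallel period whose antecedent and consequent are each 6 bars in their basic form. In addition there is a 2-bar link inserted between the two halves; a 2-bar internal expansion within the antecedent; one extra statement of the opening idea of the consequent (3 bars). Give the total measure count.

19 measures

Basic parallel period: 6 + 6 = 12 bars.
12 (basic form) + 2 (link) + 2 (internal expansion) + 3 (extra statement) = 19.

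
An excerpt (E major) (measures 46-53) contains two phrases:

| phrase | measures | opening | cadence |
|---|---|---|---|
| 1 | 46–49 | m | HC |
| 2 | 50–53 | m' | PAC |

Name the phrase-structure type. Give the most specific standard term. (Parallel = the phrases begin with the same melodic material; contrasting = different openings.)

Phrase 1 ends with a half cadence (weaker) and phrase 2 with a perfect authentic cadence (stronger): antecedent + consequent = a period.
The two phrases open with the same material (m / m'), so the period is parallel.

parallel period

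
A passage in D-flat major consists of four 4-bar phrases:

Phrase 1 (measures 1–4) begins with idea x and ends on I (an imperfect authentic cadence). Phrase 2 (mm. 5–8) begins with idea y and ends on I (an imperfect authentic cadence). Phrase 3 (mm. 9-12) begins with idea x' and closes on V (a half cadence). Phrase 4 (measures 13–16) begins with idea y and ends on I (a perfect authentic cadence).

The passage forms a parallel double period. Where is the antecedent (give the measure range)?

measures 1–8

In a double period the four phrases pair into a large antecedent (phrases 1–2, ending imperfect authentic cadence) and a large consequent (phrases 3–4, ending perfect authentic cadence). The antecedent spans mm. 1–8.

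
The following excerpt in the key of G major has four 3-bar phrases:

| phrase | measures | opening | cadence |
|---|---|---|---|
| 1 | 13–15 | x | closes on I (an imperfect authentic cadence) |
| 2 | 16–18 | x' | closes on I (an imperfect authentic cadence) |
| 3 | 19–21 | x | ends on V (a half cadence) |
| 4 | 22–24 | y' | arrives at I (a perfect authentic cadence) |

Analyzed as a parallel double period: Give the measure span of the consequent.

In a double period the four phrases pair into a large antecedent (phrases 1–2, ending imperfect authentic cadence) and a large consequent (phrases 3–4, ending perfect authentic cadence). The consequent spans measures 19–24.

measures 19–24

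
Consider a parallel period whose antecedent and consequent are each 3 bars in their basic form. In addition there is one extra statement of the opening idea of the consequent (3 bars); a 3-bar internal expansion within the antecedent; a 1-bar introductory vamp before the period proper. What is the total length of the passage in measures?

Basic parallel period: 3 + 3 = 6 bars.
6 (basic form) + 3 (extra statement) + 3 (internal expansion) + 1 (introduction) = 13.

13 measures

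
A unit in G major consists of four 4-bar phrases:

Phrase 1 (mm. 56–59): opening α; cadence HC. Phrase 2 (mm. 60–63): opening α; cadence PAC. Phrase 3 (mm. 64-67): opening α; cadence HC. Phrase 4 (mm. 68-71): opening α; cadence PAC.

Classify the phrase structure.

repeated period

The cadence pattern HC–PAC–HC–PAC is weak–strong twice, and phrases 3–4 restate phrases 1–2: a period heard twice, not a double period (which would end weakly at phrase 2).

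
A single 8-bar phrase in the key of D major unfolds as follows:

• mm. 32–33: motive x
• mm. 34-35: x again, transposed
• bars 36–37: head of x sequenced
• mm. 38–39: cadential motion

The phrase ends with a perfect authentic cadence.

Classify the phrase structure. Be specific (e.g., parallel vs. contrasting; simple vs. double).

Basic idea (mm. 32-33) + its repetition (bars 34-35) form the presentation; fragmentation and cadence (mm. 36-39) form the continuation — the 8-bar whole is a sentence.

sentence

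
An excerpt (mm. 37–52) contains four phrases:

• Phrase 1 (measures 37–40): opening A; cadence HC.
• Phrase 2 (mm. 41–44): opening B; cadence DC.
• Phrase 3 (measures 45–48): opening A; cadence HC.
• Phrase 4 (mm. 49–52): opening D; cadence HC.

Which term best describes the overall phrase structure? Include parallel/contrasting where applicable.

phrase group

Phrase 4 ends with a half cadence, no stronger than phrase 2's deceptive cadence, so the four phrases do not form a double period; nor do phrases 3–4 duplicate 1–2, so it is not a repeated period. With no phrase reaching a conclusive cadence, the passage is a phrase group.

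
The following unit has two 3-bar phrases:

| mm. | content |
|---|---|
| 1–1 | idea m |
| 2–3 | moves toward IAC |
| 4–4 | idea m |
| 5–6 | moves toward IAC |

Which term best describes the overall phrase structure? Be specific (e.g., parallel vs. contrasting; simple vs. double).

Both phrases have the same opening (m) and the same cadence (imperfect authentic cadence): the second is a restatement, not a consequent, so this is a repeated phrase rather than a period.

repeated phrase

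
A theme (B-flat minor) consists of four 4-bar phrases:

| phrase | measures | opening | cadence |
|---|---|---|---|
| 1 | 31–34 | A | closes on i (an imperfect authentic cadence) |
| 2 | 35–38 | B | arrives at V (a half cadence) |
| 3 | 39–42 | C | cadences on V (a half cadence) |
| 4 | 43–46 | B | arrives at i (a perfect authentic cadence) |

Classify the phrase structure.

Four phrases in two halves: the first half (mm. 31-38) ends with a half cadence, the second (mm. 39-46) with a perfect authentic cadence — a large antecedent–consequent pair, i.e. a double period.
Phrase 3 begins with different material from phrase 1, making it contrasting.

contrasting double period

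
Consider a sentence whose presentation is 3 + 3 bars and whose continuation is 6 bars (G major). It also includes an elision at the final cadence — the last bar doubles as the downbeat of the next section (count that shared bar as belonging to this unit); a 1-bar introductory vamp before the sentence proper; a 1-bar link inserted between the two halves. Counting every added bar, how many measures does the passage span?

14 measures

Basic sentence: 3 + 3 + 6 = 12 bars.
12 (basic form) + 1 (introduction) + 1 (link) = 14.
The elision shares a bar with the next section but does not change this unit's count.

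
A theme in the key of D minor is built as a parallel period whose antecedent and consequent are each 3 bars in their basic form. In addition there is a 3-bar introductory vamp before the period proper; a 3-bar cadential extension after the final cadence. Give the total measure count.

12 measures

Basic parallel period: 3 + 3 = 6 bars.
6 (basic form) + 3 (introduction) + 3 (cadential extension) = 12.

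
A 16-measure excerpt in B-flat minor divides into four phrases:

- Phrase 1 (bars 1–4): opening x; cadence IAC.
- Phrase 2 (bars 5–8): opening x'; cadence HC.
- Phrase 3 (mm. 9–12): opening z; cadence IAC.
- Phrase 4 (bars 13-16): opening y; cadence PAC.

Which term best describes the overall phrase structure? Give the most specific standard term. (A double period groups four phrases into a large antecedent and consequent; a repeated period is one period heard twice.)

contrasting double period

Four phrases in two halves: the first half (bars 1–8) ends with a half cadence, the second (bars 9–16) with a perfect authentic cadence — a large antecedent–consequent pair, i.e. a double period.
Phrase 3 begins with different material from phrase 1, making it contrasting.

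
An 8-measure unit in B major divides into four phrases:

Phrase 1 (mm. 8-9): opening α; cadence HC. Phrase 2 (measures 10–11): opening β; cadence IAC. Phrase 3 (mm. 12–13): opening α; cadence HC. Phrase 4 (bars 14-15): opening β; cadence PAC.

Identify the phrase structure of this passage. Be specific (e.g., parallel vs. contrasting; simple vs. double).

Four phrases in two halves: the first half (bars 8–11) ends with an imperfect authentic cadence, the second (mm. 12-15) with a perfect authentic cadence — a large antecedent–consequent pair, i.e. a double period.
Phrase 3 begins with the same material as phrase 1, making it parallel.

parallel double period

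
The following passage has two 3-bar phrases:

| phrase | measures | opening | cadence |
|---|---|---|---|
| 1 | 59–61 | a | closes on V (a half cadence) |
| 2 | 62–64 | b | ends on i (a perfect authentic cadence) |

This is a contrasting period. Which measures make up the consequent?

measures 62–64

The phrase ending with the weaker cadence (half cadence) is the antecedent; the one ending more conclusively (perfect authentic cadence) is the consequent. The consequent is measures 62–64.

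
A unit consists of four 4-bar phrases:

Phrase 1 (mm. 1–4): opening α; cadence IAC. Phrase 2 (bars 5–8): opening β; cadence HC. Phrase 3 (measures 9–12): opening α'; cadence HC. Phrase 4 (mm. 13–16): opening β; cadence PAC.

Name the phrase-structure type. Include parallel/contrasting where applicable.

Four phrases in two halves: the first half (mm. 1-8) ends with a half cadence, the second (bars 9–16) with a perfect authentic cadence — a large antecedent–consequent pair, i.e. a double period.
Phrase 3 begins with the same material as phrase 1, making it parallel.

parallel double period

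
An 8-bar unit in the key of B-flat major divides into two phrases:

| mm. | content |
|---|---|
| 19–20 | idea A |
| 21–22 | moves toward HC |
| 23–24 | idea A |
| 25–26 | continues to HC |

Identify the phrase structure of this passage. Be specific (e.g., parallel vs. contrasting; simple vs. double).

Both phrases have the same opening (A) and the same cadence (half cadence): the second is a restatement, not a consequent, so this is a repeated phrase rather than a period.

repeated phrase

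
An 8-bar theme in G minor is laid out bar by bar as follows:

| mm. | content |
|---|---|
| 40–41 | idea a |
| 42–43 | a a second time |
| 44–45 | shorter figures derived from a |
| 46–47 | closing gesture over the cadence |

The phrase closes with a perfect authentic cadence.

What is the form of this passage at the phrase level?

Basic idea (mm. 40–41) + its repetition (mm. 42-43) form the presentation; fragmentation and cadence (bars 44-47) form the continuation — the 8-bar whole is a sentence.

sentence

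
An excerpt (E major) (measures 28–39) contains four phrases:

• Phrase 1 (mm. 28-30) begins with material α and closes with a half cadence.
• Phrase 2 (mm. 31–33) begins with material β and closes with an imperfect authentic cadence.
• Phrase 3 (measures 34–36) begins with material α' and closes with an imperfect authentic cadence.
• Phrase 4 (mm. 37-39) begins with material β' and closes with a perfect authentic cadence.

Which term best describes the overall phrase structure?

Four phrases in two halves: the first half (mm. 28–33) ends with an imperfect authentic cadence, the second (measures 34–39) with a perfect authentic cadence — a large antecedent–consequent pair, i.e. a double period.
Phrase 3 begins with the same material as phrase 1, making it parallel.

parallel double period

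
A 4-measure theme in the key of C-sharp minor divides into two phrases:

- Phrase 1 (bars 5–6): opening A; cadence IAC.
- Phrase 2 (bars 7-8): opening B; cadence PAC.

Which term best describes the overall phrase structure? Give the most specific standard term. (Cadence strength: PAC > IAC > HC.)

Phrase 1 ends with an imperfect authentic cadence (weaker) and phrase 2 with a perfect authentic cadence (stronger): antecedent + consequent = a period.
The two phrases open with different material (A / B), so the period is contrasting.

contrasting period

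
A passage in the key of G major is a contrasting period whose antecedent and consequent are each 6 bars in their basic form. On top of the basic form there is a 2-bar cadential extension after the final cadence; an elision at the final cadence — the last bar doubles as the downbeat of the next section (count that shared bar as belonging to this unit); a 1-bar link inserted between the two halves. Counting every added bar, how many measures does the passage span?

15 measures

Basic contrasting period: 6 + 6 = 12 bars.
12 (basic form) + 2 (cadential extension) + 1 (link) = 15.
The elision shares a bar with the next section but does not change this unit's count.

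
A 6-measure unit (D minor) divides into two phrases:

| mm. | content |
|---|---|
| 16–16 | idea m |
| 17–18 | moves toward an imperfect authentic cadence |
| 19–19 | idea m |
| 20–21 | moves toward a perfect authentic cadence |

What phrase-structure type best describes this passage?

parallel period

Phrase 1 ends with an imperfect authentic cadence (weaker) and phrase 2 with a perfect authentic cadence (stronger): antecedent + consequent = a period.
The two phrases open with the same material (m / m), so the period is parallel.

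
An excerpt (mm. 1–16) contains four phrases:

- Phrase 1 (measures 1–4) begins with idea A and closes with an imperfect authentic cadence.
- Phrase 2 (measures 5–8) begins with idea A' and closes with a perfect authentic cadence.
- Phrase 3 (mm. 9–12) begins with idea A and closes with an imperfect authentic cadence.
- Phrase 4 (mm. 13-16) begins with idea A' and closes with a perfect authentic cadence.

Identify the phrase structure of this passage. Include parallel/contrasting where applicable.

repeated period

The cadence pattern IAC–PAC–IAC–PAC is weak–strong twice, and phrases 3–4 restate phrases 1–2: a period heard twice, not a double period (which would end weakly at phrase 2).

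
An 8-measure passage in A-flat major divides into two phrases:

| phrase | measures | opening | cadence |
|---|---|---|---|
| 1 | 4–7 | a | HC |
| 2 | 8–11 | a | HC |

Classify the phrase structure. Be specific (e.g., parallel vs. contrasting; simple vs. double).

Both phrases have the same opening (a) and the same cadence (half cadence): the second is a restatement, not a consequent, so this is a repeated phrase rather than a period.

repeated phrase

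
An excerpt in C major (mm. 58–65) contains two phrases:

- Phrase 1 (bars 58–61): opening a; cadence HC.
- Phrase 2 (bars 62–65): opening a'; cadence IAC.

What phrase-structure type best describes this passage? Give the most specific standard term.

parallel period

Phrase 1 ends with a half cadence (weaker) and phrase 2 with an imperfect authentic cadence (stronger): antecedent + consequent = a period.
The two phrases open with the same material (a / a'), so the period is parallel.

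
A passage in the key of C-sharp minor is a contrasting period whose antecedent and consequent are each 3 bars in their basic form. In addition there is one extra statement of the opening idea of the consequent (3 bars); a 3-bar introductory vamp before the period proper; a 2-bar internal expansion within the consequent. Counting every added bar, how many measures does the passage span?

Basic contrasting period: 3 + 3 = 6 bars.
6 (basic form) + 3 (extra statement) + 3 (introduction) + 2 (internal expansion) = 14.

14 measures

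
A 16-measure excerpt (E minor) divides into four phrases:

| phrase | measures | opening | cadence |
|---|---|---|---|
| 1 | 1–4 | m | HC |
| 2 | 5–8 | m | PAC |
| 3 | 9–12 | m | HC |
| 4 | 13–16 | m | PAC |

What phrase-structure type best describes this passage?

repeated period

The cadence pattern HC–PAC–HC–PAC is weak–strong twice, and phrases 3–4 restate phrases 1–2: a period heard twice, not a double period (which would end weakly at phrase 2).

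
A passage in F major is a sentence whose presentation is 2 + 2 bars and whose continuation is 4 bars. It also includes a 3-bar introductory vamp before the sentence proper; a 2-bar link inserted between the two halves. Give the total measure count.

Basic sentence: 2 + 2 + 4 = 8 bars.
8 (basic form) + 3 (introduction) + 2 (link) = 13.

13 measures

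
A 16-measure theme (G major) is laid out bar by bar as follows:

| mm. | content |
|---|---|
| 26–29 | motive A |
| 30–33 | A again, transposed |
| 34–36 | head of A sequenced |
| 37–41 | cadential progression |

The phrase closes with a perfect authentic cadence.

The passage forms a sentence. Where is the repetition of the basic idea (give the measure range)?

measures 30–33

The presentation of a sentence is the basic idea (mm. 26-29) plus its repetition (mm. 30–33); the repetition of the basic idea is therefore mm. 30–33.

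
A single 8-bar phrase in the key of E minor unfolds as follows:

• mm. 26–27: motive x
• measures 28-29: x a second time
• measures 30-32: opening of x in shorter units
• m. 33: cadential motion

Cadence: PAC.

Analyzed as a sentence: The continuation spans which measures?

measures 30–33

After the presentation (bars 26–29), the continuation covers the fragmentation through the cadence: mm. 30–33.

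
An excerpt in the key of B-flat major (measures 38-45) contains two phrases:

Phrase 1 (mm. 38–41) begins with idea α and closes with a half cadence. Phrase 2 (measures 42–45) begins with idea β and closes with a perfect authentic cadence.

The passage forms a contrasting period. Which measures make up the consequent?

measures 42–45

The phrase ending with the weaker cadence (half cadence) is the antecedent; the one ending more conclusively (perfect authentic cadence) is the consequent. The consequent is measures 42–45.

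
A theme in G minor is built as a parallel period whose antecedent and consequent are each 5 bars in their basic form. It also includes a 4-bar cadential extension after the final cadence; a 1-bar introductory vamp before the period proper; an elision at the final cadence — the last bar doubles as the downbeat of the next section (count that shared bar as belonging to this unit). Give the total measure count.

Basic parallel period: 5 + 5 = 10 bars.
10 (basic form) + 4 (cadential extension) + 1 (introduction) = 15.
The elision shares a bar with the next section but does not change this unit's count.

15 measures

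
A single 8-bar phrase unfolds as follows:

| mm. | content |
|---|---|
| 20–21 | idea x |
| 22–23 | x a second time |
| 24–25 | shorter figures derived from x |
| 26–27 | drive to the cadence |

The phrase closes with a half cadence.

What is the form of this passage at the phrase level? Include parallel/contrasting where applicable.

Basic idea (mm. 20–21) + its repetition (mm. 22–23) form the presentation; fragmentation and cadence (bars 24-27) form the continuation — the 8-bar whole is a sentence.

sentence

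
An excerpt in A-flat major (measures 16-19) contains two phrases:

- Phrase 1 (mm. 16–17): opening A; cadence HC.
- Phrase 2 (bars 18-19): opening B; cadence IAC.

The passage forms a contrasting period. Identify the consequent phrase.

The phrase ending with the weaker cadence (half cadence) is the antecedent; the one ending more conclusively (imperfect authentic cadence) is the consequent. The consequent is phrase 2.

phrase 2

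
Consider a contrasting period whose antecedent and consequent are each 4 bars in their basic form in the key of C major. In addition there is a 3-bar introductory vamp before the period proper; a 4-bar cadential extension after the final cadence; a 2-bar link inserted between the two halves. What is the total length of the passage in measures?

17 measures

Basic contrasting period: 4 + 4 = 8 bars.
8 (basic form) + 3 (introduction) + 4 (cadential extension) + 2 (link) = 17.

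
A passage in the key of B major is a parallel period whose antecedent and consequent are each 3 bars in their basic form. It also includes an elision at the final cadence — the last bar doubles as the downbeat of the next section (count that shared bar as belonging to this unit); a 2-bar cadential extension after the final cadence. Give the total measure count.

8 measures

Basic parallel period: 3 + 3 = 6 bars.
6 (basic form) + 2 (cadential extension) = 8.
The elision shares a bar with the next section but does not change this unit's count.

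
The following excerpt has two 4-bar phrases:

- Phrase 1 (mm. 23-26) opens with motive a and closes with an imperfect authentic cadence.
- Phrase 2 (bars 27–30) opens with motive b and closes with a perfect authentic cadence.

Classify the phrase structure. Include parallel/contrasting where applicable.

contrasting period

Phrase 1 ends with an imperfect authentic cadence (weaker) and phrase 2 with a perfect authentic cadence (stronger): antecedent + consequent = a period.
The two phrases open with different material (a / b), so the period is contrasting.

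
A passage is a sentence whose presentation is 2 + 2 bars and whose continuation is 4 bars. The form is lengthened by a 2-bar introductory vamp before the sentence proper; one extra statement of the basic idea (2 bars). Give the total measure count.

12 measures

Basic sentence: 2 + 2 + 4 = 8 bars.
8 (basic form) + 2 (introduction) + 2 (extra statement) = 12.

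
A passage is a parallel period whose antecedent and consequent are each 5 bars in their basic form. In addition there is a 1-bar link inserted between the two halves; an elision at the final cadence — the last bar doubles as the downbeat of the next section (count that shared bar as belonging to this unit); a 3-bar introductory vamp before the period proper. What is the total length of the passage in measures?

14 measures

Basic parallel period: 5 + 5 = 10 bars.
10 (basic form) + 1 (link) + 3 (introduction) = 14.
The elision shares a bar with the next section but does not change this unit's count.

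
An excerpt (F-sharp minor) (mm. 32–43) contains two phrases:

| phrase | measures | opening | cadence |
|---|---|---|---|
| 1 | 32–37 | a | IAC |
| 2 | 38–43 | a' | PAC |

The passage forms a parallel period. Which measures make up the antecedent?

measures 32–37

The phrase ending with the weaker cadence (imperfect authentic cadence) is the antecedent; the one ending more conclusively (perfect authentic cadence) is the consequent. The antecedent is measures 32–37.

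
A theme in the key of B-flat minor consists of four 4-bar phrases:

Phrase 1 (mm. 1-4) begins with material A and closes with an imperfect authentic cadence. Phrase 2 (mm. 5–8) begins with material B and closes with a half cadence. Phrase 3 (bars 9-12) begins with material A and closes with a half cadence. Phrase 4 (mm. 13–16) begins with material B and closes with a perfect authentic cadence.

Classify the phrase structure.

parallel double period

Four phrases in two halves: the first half (mm. 1–8) ends with a half cadence, the second (mm. 9–16) with a perfect authentic cadence — a large antecedent–consequent pair, i.e. a double period.
Phrase 3 begins with the same material as phrase 1, making it parallel.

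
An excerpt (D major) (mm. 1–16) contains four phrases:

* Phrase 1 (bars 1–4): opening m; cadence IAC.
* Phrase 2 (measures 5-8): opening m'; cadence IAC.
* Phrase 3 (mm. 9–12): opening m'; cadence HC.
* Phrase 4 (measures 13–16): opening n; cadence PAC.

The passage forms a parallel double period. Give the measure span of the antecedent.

measures 1–8

In a double period the first pair of phrases (ending imperfect authentic cadence) is the large antecedent and the second pair (ending perfect authentic cadence) is the large consequent; the antecedent is measures 1–8.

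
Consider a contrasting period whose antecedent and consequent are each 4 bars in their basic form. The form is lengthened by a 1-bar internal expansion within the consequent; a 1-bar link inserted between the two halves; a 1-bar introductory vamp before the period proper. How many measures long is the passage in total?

11 measures

Basic contrasting period: 4 + 4 = 8 bars.
8 (basic form) + 1 (internal expansion) + 1 (link) + 1 (introduction) = 11.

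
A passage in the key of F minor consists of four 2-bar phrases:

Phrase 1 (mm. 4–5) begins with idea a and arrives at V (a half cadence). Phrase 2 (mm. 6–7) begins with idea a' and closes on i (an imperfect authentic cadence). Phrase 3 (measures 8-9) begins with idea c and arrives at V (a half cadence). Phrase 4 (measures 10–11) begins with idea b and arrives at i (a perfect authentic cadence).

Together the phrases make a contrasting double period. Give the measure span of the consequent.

In a double period the first pair of phrases (ending imperfect authentic cadence) is the large antecedent and the second pair (ending perfect authentic cadence) is the large consequent; the consequent is measures 8–11.

measures 8–11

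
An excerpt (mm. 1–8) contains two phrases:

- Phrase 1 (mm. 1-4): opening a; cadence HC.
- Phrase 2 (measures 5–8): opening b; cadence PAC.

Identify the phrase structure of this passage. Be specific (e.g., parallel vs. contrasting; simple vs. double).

contrasting period

Phrase 1 ends with a half cadence (weaker) and phrase 2 with a perfect authentic cadence (stronger): antecedent + consequent = a period.
The two phrases open with different material (a / b), so the period is contrasting.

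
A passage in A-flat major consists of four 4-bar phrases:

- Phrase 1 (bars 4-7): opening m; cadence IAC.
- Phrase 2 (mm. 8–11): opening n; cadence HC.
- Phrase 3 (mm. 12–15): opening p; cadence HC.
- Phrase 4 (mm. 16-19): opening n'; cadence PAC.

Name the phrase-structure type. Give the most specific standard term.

contrasting double period

Four phrases in two halves: the first half (mm. 4-11) ends with a half cadence, the second (mm. 12–19) with a perfect authentic cadence — a large antecedent–consequent pair, i.e. a double period.
Phrase 3 begins with different material from phrase 1, making it contrasting.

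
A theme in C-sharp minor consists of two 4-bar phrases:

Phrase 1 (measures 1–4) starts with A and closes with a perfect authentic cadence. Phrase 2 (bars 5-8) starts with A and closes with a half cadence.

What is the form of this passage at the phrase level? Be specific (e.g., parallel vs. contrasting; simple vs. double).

The second phrase closes with a half cadence, which is not stronger than the first phrase's perfect authentic cadence; without a weak→strong cadential pair there is no antecedent–consequent relationship, so this is a phrase group rather than a period.

phrase group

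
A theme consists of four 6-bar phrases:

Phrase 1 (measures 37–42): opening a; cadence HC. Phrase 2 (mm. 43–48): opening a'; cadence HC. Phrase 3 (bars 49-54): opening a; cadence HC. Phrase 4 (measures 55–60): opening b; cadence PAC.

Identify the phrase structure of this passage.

parallel double period

Four phrases in two halves: the first half (mm. 37-48) ends with a half cadence, the second (bars 49-60) with a perfect authentic cadence — a large antecedent–consequent pair, i.e. a double period.
Phrase 3 begins with the same material as phrase 1, making it parallel.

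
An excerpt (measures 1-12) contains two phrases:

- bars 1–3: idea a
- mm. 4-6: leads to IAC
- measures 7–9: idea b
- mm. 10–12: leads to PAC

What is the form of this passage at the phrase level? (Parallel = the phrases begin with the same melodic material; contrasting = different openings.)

contrasting period

Phrase 1 ends with an imperfect authentic cadence (weaker) and phrase 2 with a perfect authentic cadence (stronger): antecedent + consequent = a period.
The two phrases open with different material (a / b), so the period is contrasting.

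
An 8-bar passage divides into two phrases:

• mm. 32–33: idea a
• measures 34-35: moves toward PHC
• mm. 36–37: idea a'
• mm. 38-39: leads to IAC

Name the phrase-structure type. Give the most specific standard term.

Phrase 1 ends with a Phrygian half cadence (weaker) and phrase 2 with an imperfect authentic cadence (stronger): antecedent + consequent = a period.
The two phrases open with the same material (a / a'), so the period is parallel.

parallel period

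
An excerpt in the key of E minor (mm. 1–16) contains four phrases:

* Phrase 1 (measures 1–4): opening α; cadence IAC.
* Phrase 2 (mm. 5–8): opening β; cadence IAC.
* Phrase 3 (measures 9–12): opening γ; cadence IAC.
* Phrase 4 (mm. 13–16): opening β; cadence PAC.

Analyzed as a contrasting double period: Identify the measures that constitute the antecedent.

measures 1–8

In a double period the four phrases pair into a large antecedent (phrases 1–2, ending imperfect authentic cadence) and a large consequent (phrases 3–4, ending perfect authentic cadence). The antecedent spans measures 1–8.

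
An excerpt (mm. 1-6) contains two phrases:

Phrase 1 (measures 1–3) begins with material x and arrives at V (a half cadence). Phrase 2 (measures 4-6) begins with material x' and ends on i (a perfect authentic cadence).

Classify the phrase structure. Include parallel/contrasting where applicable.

parallel period

Phrase 1 ends with a half cadence (weaker) and phrase 2 with a perfect authentic cadence (stronger): antecedent + consequent = a period.
The two phrases open with the same material (x / x'), so the period is parallel.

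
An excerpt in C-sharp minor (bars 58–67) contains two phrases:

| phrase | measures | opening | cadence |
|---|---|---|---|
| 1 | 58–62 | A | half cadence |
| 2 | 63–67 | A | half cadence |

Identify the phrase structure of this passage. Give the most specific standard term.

repeated phrase

Both phrases have the same opening (A) and the same cadence (half cadence): the second is a restatement, not a consequent, so this is a repeated phrase rather than a period.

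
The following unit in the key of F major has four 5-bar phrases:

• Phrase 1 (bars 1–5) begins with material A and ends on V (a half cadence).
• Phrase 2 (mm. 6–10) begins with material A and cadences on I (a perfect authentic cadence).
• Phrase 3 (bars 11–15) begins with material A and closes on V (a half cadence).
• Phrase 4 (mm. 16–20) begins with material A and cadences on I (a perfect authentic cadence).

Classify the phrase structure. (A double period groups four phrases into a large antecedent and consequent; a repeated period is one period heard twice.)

repeated period

The cadence pattern HC–PAC–HC–PAC is weak–strong twice, and phrases 3–4 restate phrases 1–2: a period heard twice, not a double period (which would end weakly at phrase 2).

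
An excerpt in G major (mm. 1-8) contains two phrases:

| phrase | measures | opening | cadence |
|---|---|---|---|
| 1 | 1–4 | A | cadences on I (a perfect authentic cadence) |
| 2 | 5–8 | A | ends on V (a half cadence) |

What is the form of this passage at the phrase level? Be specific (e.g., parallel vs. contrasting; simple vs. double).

phrase group

The second phrase closes with a half cadence, which is not stronger than the first phrase's perfect authentic cadence; without a weak→strong cadential pair there is no antecedent–consequent relationship, so this is a phrase group rather than a period.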